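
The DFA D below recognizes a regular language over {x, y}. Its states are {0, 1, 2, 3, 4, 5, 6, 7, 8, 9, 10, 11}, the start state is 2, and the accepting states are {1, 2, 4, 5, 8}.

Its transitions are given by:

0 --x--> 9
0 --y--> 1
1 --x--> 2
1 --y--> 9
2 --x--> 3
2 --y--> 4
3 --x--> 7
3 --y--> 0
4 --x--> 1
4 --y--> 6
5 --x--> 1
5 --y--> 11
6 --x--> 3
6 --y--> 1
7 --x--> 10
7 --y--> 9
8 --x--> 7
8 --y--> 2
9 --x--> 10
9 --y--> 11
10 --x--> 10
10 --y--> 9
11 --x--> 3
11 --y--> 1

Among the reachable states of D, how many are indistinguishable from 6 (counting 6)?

3

States {5,8} cannot be reached from the start state, so discard them.
Initial partition by acceptance: {1,2,4} | {0,3,6,7,9,10,11}.
Refine {1,2,4} on symbol x: members go to different blocks, giving {1,4} and {2}.
On input x, block {1,4} splits into {1} and {4}.
On input y, block {0,3,6,7,9,10,11} splits into {3,7,9,10} and {0,6,11}.
On input y, block {3,7,9,10} splits into {3,9} and {7,10}.
The partition is now stable with 6 blocks: {1} | {3,9} | {2} | {4} | {0,6,11} | {7,10}.
The equivalence class containing 6 is {0,6,11}, of size 3.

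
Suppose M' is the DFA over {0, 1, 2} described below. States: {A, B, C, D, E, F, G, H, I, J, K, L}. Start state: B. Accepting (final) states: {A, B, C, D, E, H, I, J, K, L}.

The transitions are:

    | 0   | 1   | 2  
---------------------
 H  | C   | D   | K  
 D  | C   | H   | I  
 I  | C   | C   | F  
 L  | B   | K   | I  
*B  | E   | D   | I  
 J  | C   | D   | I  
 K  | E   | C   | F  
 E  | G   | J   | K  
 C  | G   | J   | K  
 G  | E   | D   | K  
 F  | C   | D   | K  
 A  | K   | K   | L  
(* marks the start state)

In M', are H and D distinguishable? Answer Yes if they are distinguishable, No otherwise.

No

States {A,L} cannot be reached from the start state, so discard them.
Initial partition by acceptance: {B,C,D,E,H,I,J,K} | {F,G}.
Refine {B,C,D,E,H,I,J,K} on symbol 0: members go to different blocks, giving {B,D,H,I,J,K} and {C,E}.
Split {B,D,H,I,J,K} by δ(·,1) → {B,D,H,J} and {I,K}.
Stable partition: {B,D,H,J} | {F,G} | {C,E} | {I,K} — 4 equivalence classes.
H and D lie in the same block of the stable partition, so they are equivalent — no string distinguishes them.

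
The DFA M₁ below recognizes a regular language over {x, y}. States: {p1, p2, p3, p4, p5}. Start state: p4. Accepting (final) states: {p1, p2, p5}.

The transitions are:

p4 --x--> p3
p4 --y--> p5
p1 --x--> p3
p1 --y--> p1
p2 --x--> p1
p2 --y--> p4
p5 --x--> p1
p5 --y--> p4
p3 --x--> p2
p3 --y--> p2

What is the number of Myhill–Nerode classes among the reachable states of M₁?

Initial partition by acceptance: {p1,p2,p5} | {p3,p4}.
On input x, block {p1,p2,p5} splits into {p2,p5} and {p1}.
Refine {p3,p4} on symbol x: members go to different blocks, giving {p3} and {p4}.
No further refinement is possible. Final partition (4 blocks): {p2,p5} | {p3} | {p1} | {p4}.

4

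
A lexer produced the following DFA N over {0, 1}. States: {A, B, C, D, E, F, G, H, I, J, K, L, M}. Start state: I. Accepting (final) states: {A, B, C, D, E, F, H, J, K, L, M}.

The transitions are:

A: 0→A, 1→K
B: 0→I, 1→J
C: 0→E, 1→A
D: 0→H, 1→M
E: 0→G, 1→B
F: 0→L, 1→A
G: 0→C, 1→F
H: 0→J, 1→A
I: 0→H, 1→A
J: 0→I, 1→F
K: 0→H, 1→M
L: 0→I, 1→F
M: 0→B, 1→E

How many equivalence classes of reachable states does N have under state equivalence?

10

States {D} cannot be reached from the start state, so discard them.
Start with accepting vs non-accepting: {A,B,C,E,F,H,J,K,L,M} | {G,I}.
Refine {A,B,C,E,F,H,J,K,L,M} on symbol 0: members go to different blocks, giving {A,C,F,H,K,M} and {B,E,J,L}.
Split {A,C,F,H,K,M} by δ(·,0) → {C,F,H,M} and {A,K}.
On input 1, block {C,F,H,M} splits into {C,F,H} and {M}.
On input 1, block {G,I} splits into {G} and {I}.
On input 0, block {B,E,J,L} splits into {B,J,L} and {E}.
Refine {C,F,H} on symbol 0: members go to different blocks, giving {F,H} and {C}.
Refine {B,J,L} on symbol 1: members go to different blocks, giving {J,L} and {B}.
Refine {A,K} on symbol 0: members go to different blocks, giving {A} and {K}.
No further refinement is possible. Final partition (10 blocks): {F,H} | {G} | {J,L} | {A} | {M} | {I} | {E} | {C} | {B} | {K}.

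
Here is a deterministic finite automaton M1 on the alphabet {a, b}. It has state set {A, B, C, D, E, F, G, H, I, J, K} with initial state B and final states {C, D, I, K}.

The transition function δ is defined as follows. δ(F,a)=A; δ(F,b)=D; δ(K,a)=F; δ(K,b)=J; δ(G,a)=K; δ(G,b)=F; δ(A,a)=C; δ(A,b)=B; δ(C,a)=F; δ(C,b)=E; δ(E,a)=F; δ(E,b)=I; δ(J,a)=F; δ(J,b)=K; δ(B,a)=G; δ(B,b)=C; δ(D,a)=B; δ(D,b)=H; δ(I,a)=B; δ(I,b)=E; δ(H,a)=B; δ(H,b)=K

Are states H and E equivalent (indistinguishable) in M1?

Yes

Every state is reachable, so we keep all 11.
Initial partition by acceptance: {C,D,I,K} | {A,B,E,F,G,H,J}.
Split {A,B,E,F,G,H,J} by δ(·,a) → {B,E,F,H,J} and {A,G}.
Split {B,E,F,H,J} by δ(·,a) → {E,H,J} and {B,F}.
The partition is now stable with 4 blocks: {C,D,I,K} | {E,H,J} | {A,G} | {B,F}.
H and E lie in the same block of the stable partition, so they are equivalent — no string distinguishes them.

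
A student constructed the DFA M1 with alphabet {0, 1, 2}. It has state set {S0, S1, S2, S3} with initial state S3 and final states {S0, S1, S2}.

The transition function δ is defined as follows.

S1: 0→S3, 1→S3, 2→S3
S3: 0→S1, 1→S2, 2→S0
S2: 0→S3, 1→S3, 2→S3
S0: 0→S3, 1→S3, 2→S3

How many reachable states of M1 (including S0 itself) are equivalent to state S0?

3

All states are reachable from the start state.
Initial partition by acceptance: {S0,S1,S2} | {S3}.
The partition is now stable with 2 blocks: {S0,S1,S2} | {S3}.
State S0 belongs to the block {S0,S1,S2}, which has 3 states.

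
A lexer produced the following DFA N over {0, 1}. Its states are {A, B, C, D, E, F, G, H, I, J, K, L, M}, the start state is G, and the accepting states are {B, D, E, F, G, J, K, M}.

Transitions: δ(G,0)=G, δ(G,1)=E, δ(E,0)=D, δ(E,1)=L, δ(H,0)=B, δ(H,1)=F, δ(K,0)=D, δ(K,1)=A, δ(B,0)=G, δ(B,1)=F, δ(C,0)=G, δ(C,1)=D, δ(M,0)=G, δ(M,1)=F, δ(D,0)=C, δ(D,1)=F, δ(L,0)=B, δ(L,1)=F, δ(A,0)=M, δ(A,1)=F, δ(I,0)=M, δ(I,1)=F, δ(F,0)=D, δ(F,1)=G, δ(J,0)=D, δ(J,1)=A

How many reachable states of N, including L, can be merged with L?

1

Reachable states from the start: {B,C,D,E,F,G,L}. Unreachable: {A,H,I,J,K,M} — drop them.
Start with accepting vs non-accepting: {B,D,E,F,G} | {C,L}.
Split {B,D,E,F,G} by δ(·,0) → {B,E,F,G} and {D}.
Refine {B,E,F,G} on symbol 0: members go to different blocks, giving {B,G} and {E,F}.
Split {C,L} by δ(·,1) → {C} and {L}.
On input 1, block {E,F} splits into {E} and {F}.
On input 1, block {B,G} splits into {B} and {G}.
The partition is now stable with 7 blocks: {B} | {C} | {D} | {E} | {L} | {F} | {G}.
State L belongs to the block {L}, which has 1 states.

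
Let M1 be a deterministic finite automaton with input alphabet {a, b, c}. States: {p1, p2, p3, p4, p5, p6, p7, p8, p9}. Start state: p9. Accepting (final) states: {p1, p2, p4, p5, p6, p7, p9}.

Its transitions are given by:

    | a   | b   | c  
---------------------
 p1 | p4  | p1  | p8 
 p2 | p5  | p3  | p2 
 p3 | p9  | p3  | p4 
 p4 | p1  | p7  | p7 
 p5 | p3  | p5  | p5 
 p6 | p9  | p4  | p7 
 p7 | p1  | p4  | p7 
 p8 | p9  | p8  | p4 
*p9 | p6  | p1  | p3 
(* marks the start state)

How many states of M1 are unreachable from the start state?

2

Starting at p9 and following transitions, the reachable set is {p1, p3, p4, p6, p7, p8, p9}. That leaves p2, p5 unreachable — 2 in total.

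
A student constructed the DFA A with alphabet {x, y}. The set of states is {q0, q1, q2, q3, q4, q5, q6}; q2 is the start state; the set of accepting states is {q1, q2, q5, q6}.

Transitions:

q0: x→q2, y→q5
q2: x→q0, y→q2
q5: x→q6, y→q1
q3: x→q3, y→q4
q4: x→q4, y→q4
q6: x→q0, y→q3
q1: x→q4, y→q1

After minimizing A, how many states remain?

6

Start with accepting vs non-accepting: {q1,q2,q5,q6} | {q0,q3,q4}.
Refine {q1,q2,q5,q6} on symbol x: members go to different blocks, giving {q1,q2,q6} and {q5}.
On input y, block {q1,q2,q6} splits into {q1,q2} and {q6}.
Refine {q0,q3,q4} on symbol x: members go to different blocks, giving {q3,q4} and {q0}.
Refine {q1,q2} on symbol x: members go to different blocks, giving {q1} and {q2}.
Stable partition: {q1} | {q3,q4} | {q5} | {q6} | {q0} | {q2} — 6 equivalence classes.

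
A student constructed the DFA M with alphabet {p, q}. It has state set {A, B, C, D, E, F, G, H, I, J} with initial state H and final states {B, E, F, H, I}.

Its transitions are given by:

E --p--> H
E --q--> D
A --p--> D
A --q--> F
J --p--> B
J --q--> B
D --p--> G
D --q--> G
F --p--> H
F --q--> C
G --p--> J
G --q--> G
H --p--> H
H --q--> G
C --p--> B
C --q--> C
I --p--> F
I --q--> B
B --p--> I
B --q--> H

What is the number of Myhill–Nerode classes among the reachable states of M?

First remove the unreachable states {A,D,E}; 7 states remain.
P0 = {B,F,H,I} | {C,G,J}.
Split {B,F,H,I} by δ(·,q) → {B,I} and {F,H}.
Refine {B,I} on symbol p: members go to different blocks, giving {B} and {I}.
On input p, block {C,G,J} splits into {C,J} and {G}.
Refine {C,J} on symbol q: members go to different blocks, giving {C} and {J}.
On input q, block {F,H} splits into {F} and {H}.
No further refinement is possible. Final partition (7 blocks): {B} | {C} | {F} | {I} | {G} | {J} | {H}.

7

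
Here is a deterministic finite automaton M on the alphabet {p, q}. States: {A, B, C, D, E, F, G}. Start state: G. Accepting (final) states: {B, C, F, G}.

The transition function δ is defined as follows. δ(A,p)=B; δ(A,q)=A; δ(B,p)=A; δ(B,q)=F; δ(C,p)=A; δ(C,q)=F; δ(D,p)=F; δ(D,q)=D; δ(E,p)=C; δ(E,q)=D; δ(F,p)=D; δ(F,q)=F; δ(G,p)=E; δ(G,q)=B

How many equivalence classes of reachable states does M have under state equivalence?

Every state is reachable, so we keep all 7.
Initial partition by acceptance: {B,C,F,G} | {A,D,E}.
The partition is now stable with 2 blocks: {B,C,F,G} | {A,D,E}.

2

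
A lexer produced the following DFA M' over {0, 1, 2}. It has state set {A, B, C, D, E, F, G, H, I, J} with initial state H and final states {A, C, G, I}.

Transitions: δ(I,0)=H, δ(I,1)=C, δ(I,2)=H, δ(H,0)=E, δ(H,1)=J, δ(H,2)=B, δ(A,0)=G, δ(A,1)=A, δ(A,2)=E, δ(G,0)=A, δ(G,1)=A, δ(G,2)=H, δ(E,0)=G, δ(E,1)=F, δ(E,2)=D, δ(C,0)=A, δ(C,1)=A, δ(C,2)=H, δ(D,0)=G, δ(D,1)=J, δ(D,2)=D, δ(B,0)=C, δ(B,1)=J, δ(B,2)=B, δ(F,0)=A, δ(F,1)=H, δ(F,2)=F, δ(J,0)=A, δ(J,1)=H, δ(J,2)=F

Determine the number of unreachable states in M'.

1

BFS from H reaches {A, B, C, D, E, F, G, H, J}; the 1 state(s) I are never visited.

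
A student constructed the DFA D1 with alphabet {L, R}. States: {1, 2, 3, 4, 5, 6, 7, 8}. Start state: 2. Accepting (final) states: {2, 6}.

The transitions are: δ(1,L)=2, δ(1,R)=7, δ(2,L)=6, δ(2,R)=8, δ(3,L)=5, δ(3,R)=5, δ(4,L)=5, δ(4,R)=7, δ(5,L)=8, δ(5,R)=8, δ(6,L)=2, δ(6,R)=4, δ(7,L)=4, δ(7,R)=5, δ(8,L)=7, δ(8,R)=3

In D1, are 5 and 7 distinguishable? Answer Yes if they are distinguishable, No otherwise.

No

First remove the unreachable states {1}; 7 states remain.
P0 = {2,6} | {3,4,5,7,8}.
Stable partition: {2,6} | {3,4,5,7,8} — 2 equivalence classes.
5 and 7 lie in the same block of the stable partition, so they are equivalent — no string distinguishes them.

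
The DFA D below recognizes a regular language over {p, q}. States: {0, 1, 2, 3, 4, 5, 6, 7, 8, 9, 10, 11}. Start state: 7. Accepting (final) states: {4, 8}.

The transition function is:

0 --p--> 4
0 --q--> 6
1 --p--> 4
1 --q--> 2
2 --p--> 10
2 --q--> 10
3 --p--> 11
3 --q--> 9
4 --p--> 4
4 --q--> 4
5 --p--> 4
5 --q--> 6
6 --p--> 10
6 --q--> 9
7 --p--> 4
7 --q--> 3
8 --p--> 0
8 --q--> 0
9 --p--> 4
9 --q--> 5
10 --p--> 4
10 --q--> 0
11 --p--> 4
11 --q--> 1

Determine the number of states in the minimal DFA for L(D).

States {8} cannot be reached from the start state, so discard them.
Initial partition by acceptance: {4} | {0,1,2,3,5,6,7,9,10,11}.
On input p, block {0,1,2,3,5,6,7,9,10,11} splits into {0,1,5,7,9,10,11} and {2,3,6}.
On input q, block {0,1,5,7,9,10,11} splits into {0,1,5,7} and {9,10,11}.
No further refinement is possible. Final partition (4 blocks): {4} | {0,1,5,7} | {2,3,6} | {9,10,11}.

4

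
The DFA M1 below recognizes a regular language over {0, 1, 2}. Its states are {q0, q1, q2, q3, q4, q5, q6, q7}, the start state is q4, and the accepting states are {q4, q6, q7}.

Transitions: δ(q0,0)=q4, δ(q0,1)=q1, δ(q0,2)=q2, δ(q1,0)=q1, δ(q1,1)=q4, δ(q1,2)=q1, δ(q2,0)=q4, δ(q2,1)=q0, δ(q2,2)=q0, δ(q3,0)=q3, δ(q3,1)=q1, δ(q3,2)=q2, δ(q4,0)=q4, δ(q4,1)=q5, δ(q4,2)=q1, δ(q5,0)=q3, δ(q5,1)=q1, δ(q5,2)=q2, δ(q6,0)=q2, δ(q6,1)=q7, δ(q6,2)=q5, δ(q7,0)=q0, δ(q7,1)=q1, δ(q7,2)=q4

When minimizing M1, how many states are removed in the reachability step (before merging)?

Starting at q4 and following transitions, the reachable set is {q0, q1, q2, q3, q4, q5}. That leaves q6, q7 unreachable — 2 in total.

2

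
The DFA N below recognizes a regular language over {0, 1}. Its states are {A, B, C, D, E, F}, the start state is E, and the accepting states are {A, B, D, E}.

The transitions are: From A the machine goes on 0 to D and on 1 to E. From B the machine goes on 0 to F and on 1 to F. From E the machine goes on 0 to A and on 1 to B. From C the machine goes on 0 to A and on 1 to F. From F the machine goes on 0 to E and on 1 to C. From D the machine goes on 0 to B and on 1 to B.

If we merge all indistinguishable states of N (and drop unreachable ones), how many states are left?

Initial partition by acceptance: {A,B,D,E} | {C,F}.
Split {A,B,D,E} by δ(·,0) → {A,D,E} and {B}.
Refine {A,D,E} on symbol 0: members go to different blocks, giving {A,E} and {D}.
Refine {A,E} on symbol 0: members go to different blocks, giving {A} and {E}.
Split {C,F} by δ(·,0) → {C} and {F}.
No further refinement is possible. Final partition (6 blocks): {A} | {C} | {B} | {D} | {E} | {F}.

6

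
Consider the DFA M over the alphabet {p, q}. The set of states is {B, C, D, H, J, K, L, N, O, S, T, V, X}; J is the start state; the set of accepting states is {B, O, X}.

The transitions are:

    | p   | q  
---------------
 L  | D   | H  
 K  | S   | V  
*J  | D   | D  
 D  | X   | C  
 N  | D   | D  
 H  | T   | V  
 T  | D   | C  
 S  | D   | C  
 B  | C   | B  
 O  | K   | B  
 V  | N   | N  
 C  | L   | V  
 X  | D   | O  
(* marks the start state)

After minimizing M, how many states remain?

7

Every state is reachable, so we keep all 13.
Initial partition by acceptance: {B,O,X} | {C,D,H,J,K,L,N,S,T,V}.
On input p, block {C,D,H,J,K,L,N,S,T,V} splits into {C,H,J,K,L,N,S,T,V} and {D}.
Refine {B,O,X} on symbol p: members go to different blocks, giving {B,O} and {X}.
On input p, block {C,H,J,K,L,N,S,T,V} splits into {J,L,N,S,T} and {C,H,K,V}.
Refine {J,L,N,S,T} on symbol q: members go to different blocks, giving {L,S,T} and {J,N}.
Refine {C,H,K,V} on symbol p: members go to different blocks, giving {C,H,K} and {V}.
The partition is now stable with 7 blocks: {B,O} | {L,S,T} | {D} | {X} | {C,H,K} | {J,N} | {V}.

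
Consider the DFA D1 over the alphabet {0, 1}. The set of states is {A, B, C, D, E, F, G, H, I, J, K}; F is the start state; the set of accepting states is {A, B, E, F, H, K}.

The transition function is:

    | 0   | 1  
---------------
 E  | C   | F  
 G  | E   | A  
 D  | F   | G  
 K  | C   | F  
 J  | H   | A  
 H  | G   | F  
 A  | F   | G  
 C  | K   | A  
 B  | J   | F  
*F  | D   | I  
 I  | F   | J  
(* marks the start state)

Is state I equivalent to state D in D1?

Yes

Reachable states from the start: {A,C,D,E,F,G,H,I,J,K}. Unreachable: {B} — drop them.
P0 = {A,E,F,H,K} | {C,D,G,I,J}.
Split {A,E,F,H,K} by δ(·,0) → {E,F,H,K} and {A}.
On input 1, block {E,F,H,K} splits into {E,H,K} and {F}.
On input 0, block {C,D,G,I,J} splits into {C,G,J} and {D,I}.
The partition is now stable with 5 blocks: {E,H,K} | {C,G,J} | {A} | {F} | {D,I}.
I and D lie in the same block of the stable partition, so they are equivalent — no string distinguishes them.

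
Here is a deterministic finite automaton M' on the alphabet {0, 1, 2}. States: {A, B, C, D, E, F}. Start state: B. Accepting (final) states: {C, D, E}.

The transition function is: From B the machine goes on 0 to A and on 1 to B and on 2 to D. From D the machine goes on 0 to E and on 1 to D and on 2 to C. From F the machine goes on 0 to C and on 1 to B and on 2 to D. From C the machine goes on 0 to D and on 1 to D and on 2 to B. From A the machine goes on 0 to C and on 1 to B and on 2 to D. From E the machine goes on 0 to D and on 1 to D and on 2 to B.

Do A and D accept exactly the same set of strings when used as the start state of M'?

No

First remove the unreachable states {F}; 5 states remain.
Start with accepting vs non-accepting: {C,D,E} | {A,B}.
On input 2, block {C,D,E} splits into {C,E} and {D}.
Refine {A,B} on symbol 0: members go to different blocks, giving {A} and {B}.
No further refinement is possible. Final partition (4 blocks): {C,E} | {A} | {D} | {B}.
A and D end up in different blocks, so they are distinguishable. For instance, the string 'ε' is accepted from only D.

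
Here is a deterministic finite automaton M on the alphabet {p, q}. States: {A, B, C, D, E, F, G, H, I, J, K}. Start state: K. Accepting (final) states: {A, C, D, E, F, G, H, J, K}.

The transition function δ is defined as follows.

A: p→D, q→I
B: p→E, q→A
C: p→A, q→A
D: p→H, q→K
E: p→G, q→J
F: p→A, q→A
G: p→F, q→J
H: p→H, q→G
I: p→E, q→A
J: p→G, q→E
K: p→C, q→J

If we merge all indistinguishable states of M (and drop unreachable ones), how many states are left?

Reachable states from the start: {A,C,D,E,F,G,H,I,J,K}. Unreachable: {B} — drop them.
Start with accepting vs non-accepting: {A,C,D,E,F,G,H,J,K} | {I}.
On input q, block {A,C,D,E,F,G,H,J,K} splits into {C,D,E,F,G,H,J,K} and {A}.
Refine {C,D,E,F,G,H,J,K} on symbol p: members go to different blocks, giving {D,E,G,H,J,K} and {C,F}.
Refine {D,E,G,H,J,K} on symbol p: members go to different blocks, giving {D,E,H,J} and {G,K}.
Refine {D,E,H,J} on symbol p: members go to different blocks, giving {D,H} and {E,J}.
No further refinement is possible. Final partition (6 blocks): {D,H} | {I} | {A} | {C,F} | {G,K} | {E,J}.

6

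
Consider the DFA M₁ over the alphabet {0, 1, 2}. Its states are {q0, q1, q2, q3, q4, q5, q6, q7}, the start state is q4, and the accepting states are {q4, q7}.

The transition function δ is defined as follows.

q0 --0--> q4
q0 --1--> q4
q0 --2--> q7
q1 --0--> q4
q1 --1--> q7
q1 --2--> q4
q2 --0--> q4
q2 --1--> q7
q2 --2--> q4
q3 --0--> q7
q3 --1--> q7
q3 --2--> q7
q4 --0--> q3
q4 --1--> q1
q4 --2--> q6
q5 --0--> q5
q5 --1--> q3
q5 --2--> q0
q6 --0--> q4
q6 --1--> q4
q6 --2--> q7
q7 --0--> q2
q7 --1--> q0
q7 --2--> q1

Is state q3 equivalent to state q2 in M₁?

Yes

First remove the unreachable states {q5}; 7 states remain.
P0 = {q4,q7} | {q0,q1,q2,q3,q6}.
The partition is now stable with 2 blocks: {q4,q7} | {q0,q1,q2,q3,q6}.
q3 and q2 lie in the same block of the stable partition, so they are equivalent — no string distinguishes them.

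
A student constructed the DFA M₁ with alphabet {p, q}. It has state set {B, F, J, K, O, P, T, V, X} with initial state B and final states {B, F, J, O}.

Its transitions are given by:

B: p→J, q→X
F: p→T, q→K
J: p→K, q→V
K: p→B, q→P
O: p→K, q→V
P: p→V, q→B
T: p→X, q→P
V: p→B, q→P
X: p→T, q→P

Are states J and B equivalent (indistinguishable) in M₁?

First remove the unreachable states {F,O}; 7 states remain.
Initial partition by acceptance: {B,J} | {K,P,T,V,X}.
Split {B,J} by δ(·,p) → {B} and {J}.
On input p, block {K,P,T,V,X} splits into {P,T,X} and {K,V}.
Split {P,T,X} by δ(·,p) → {T,X} and {P}.
No further refinement is possible. Final partition (5 blocks): {B} | {T,X} | {J} | {K,V} | {P}.
J and B end up in different blocks, so they are distinguishable. For instance, the string 'p' is accepted from only B.

No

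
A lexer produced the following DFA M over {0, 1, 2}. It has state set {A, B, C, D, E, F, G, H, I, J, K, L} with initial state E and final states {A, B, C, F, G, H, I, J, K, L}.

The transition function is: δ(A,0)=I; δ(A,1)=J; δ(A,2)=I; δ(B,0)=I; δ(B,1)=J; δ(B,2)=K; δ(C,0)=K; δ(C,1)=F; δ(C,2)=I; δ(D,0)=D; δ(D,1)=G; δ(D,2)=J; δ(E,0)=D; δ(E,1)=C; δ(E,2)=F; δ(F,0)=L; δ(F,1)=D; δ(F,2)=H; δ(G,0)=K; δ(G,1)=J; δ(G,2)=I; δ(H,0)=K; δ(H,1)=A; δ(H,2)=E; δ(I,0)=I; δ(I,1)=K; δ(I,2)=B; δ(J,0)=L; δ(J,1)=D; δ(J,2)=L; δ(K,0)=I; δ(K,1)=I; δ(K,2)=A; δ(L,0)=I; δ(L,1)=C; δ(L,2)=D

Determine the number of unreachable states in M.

Every one of the 12 states is reachable from E.

0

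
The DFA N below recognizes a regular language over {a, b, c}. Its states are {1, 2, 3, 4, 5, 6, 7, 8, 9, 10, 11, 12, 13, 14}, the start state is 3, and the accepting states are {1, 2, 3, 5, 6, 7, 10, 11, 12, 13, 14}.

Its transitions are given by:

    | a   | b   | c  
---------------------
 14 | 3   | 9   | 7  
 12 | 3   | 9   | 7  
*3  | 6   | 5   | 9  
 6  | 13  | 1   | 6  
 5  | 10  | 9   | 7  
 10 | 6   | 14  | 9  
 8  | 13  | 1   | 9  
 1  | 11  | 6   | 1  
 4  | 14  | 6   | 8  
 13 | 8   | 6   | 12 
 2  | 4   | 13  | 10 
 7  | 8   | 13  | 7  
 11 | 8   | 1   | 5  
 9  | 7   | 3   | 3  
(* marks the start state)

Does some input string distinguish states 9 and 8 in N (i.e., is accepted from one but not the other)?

First remove the unreachable states {2,4}; 12 states remain.
Initial partition by acceptance: {1,3,5,6,7,10,11,12,13,14} | {8,9}.
On input a, block {1,3,5,6,7,10,11,12,13,14} splits into {1,3,5,6,10,12,14} and {7,11,13}.
Refine {1,3,5,6,10,12,14} on symbol a: members go to different blocks, giving {3,5,10,12,14} and {1,6}.
Split {3,5,10,12,14} by δ(·,a) → {5,12,14} and {3,10}.
On input b, block {8,9} splits into {8} and {9}.
On input b, block {7,11,13} splits into {11,13} and {7}.
Stable partition: {5,12,14} | {8} | {11,13} | {1,6} | {3,10} | {9} | {7} — 7 equivalence classes.
9 and 8 end up in different blocks, so they are distinguishable. For instance, the string 'c' is accepted from only 9.

Yes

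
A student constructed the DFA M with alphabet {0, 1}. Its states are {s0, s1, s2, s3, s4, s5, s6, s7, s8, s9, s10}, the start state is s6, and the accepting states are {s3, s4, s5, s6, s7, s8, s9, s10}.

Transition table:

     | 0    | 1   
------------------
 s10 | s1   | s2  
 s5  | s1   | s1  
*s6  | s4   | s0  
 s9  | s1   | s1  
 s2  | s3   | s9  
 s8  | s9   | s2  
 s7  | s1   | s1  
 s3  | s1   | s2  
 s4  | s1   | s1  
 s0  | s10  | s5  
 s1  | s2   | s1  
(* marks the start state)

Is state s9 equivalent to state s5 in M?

Yes

States {s7,s8} cannot be reached from the start state, so discard them.
P0 = {s3,s4,s5,s6,s9,s10} | {s0,s1,s2}.
Refine {s3,s4,s5,s6,s9,s10} on symbol 0: members go to different blocks, giving {s3,s4,s5,s9,s10} and {s6}.
Split {s0,s1,s2} by δ(·,0) → {s0,s2} and {s1}.
Split {s3,s4,s5,s9,s10} by δ(·,1) → {s4,s5,s9} and {s3,s10}.
The partition is now stable with 5 blocks: {s4,s5,s9} | {s0,s2} | {s6} | {s1} | {s3,s10}.
s9 and s5 lie in the same block of the stable partition, so they are equivalent — no string distinguishes them.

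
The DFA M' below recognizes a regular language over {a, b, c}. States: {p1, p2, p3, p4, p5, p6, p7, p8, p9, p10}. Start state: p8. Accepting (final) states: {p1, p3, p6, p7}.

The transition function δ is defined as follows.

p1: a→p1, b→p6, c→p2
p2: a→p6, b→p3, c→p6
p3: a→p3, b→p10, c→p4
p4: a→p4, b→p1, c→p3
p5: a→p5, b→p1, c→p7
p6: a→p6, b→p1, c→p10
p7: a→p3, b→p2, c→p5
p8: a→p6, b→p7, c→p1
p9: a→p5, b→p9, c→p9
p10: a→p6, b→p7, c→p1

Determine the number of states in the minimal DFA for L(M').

Reachable states from the start: {p1,p2,p3,p4,p5,p6,p7,p8,p10}. Unreachable: {p9} — drop them.
Initial partition by acceptance: {p1,p3,p6,p7} | {p2,p4,p5,p8,p10}.
Refine {p1,p3,p6,p7} on symbol b: members go to different blocks, giving {p1,p6} and {p3,p7}.
Refine {p2,p4,p5,p8,p10} on symbol a: members go to different blocks, giving {p2,p8,p10} and {p4,p5}.
Stable partition: {p1,p6} | {p2,p8,p10} | {p3,p7} | {p4,p5} — 4 equivalence classes.

4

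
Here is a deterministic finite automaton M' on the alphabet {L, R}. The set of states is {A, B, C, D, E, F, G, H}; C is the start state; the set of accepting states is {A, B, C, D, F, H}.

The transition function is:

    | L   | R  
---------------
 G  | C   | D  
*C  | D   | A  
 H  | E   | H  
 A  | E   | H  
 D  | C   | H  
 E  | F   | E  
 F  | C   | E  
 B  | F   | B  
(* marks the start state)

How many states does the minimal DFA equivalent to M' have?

States {B,G} cannot be reached from the start state, so discard them.
Start with accepting vs non-accepting: {A,C,D,F,H} | {E}.
On input L, block {A,C,D,F,H} splits into {C,D,F} and {A,H}.
Split {C,D,F} by δ(·,R) → {C,D} and {F}.
The partition is now stable with 4 blocks: {C,D} | {E} | {A,H} | {F}.

4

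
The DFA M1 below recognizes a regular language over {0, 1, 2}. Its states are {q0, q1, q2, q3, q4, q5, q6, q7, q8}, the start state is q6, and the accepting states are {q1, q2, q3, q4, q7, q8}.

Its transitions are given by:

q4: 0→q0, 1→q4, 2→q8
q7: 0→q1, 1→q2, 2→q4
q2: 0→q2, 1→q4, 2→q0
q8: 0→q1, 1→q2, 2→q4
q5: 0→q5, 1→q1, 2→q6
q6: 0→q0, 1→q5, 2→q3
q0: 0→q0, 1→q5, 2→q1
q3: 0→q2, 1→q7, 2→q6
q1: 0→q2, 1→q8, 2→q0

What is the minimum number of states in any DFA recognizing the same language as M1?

6

All states are reachable from the start state.
Start with accepting vs non-accepting: {q1,q2,q3,q4,q7,q8} | {q0,q5,q6}.
Refine {q1,q2,q3,q4,q7,q8} on symbol 0: members go to different blocks, giving {q1,q2,q3,q7,q8} and {q4}.
Refine {q1,q2,q3,q7,q8} on symbol 1: members go to different blocks, giving {q1,q3,q7,q8} and {q2}.
On input 0, block {q1,q3,q7,q8} splits into {q1,q3} and {q7,q8}.
On input 1, block {q0,q5,q6} splits into {q0,q6} and {q5}.
The partition is now stable with 6 blocks: {q1,q3} | {q0,q6} | {q4} | {q2} | {q7,q8} | {q5}.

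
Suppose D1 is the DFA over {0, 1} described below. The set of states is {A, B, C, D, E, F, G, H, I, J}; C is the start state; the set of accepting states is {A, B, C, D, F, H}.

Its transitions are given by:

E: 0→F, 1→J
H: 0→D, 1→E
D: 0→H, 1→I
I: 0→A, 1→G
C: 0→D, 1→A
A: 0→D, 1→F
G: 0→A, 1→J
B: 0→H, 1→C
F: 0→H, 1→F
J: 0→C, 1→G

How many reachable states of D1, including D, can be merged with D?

2

First remove the unreachable states {B}; 9 states remain.
P0 = {A,C,D,F,H} | {E,G,I,J}.
Split {A,C,D,F,H} by δ(·,1) → {A,C,F} and {D,H}.
The partition is now stable with 3 blocks: {A,C,F} | {E,G,I,J} | {D,H}.
State D belongs to the block {D,H}, which has 2 states.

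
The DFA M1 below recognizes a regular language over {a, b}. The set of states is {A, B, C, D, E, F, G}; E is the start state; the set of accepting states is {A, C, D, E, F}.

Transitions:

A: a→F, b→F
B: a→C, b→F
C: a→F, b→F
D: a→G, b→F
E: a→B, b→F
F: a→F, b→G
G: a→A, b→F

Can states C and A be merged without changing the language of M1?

Yes

First remove the unreachable states {D}; 6 states remain.
Initial partition by acceptance: {A,C,E,F} | {B,G}.
Refine {A,C,E,F} on symbol a: members go to different blocks, giving {A,C,F} and {E}.
Refine {A,C,F} on symbol b: members go to different blocks, giving {A,C} and {F}.
The partition is now stable with 4 blocks: {A,C} | {B,G} | {E} | {F}.
C and A lie in the same block of the stable partition, so they are equivalent — no string distinguishes them.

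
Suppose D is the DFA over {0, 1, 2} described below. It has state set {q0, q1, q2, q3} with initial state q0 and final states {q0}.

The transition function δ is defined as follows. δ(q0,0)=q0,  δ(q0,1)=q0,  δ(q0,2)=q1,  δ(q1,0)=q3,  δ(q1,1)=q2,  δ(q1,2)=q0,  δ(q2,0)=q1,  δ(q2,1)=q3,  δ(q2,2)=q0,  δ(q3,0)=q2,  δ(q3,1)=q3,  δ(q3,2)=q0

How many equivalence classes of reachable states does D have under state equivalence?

Initial partition by acceptance: {q0} | {q1,q2,q3}.
The partition is now stable with 2 blocks: {q0} | {q1,q2,q3}.

2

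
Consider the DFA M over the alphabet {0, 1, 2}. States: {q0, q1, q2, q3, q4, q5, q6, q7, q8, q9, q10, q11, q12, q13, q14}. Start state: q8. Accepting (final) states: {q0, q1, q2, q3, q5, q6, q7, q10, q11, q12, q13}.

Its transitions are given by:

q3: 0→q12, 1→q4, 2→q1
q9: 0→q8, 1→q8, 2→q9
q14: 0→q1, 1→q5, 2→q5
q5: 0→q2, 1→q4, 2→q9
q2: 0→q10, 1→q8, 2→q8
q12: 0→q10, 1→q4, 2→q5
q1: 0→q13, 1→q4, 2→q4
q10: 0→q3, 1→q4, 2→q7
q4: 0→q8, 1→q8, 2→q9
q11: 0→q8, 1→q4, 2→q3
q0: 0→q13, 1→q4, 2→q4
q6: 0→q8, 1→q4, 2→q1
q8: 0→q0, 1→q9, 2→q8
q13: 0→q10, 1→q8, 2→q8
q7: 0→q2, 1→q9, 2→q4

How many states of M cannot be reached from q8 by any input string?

3

BFS from q8 reaches {q0, q1, q2, q3, q4, q5, q7, q8, q9, q10, q12, q13}; the 3 state(s) q6, q11, q14 are never visited.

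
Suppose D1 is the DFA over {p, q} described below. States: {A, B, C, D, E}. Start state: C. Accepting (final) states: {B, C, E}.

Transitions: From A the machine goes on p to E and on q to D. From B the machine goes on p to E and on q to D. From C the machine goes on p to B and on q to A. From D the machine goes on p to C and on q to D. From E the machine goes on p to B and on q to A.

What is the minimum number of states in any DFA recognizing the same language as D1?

All states are reachable from the start state.
P0 = {B,C,E} | {A,D}.
No further refinement is possible. Final partition (2 blocks): {B,C,E} | {A,D}.

2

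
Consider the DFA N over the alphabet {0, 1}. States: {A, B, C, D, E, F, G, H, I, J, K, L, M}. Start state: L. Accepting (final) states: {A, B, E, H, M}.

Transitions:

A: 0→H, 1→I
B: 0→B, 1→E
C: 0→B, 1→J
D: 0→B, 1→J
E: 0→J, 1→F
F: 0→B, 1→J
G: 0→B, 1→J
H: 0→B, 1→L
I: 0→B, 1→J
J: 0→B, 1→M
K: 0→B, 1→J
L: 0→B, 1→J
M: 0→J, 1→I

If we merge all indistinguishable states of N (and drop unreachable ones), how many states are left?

4

Reachable states from the start: {B,E,F,I,J,L,M}. Unreachable: {A,C,D,G,H,K} — drop them.
Initial partition by acceptance: {B,E,M} | {F,I,J,L}.
Refine {B,E,M} on symbol 0: members go to different blocks, giving {E,M} and {B}.
On input 1, block {F,I,J,L} splits into {F,I,L} and {J}.
Stable partition: {E,M} | {F,I,L} | {B} | {J} — 4 equivalence classes.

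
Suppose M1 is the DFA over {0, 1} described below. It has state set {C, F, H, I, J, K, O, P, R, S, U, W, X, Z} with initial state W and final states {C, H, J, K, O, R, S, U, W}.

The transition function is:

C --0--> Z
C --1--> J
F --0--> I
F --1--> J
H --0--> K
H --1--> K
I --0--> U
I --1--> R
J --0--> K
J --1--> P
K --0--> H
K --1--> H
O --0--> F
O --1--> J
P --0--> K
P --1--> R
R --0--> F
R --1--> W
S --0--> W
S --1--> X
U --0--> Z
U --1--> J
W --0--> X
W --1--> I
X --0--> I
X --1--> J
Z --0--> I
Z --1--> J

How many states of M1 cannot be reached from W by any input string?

No path from W leads to C, O, S; the other 11 states are all reachable.

3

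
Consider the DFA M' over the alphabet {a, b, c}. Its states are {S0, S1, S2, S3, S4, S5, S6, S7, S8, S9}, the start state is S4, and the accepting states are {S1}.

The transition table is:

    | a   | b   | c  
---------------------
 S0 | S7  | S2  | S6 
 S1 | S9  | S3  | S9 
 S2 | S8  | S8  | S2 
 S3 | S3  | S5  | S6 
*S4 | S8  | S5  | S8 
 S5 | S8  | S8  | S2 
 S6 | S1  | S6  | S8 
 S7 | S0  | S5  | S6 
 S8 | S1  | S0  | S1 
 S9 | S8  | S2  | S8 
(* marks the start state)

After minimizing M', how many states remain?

6

Every state is reachable, so we keep all 10.
P0 = {S1} | {S0,S2,S3,S4,S5,S6,S7,S8,S9}.
On input a, block {S0,S2,S3,S4,S5,S6,S7,S8,S9} splits into {S0,S2,S3,S4,S5,S7,S9} and {S6,S8}.
Split {S0,S2,S3,S4,S5,S7,S9} by δ(·,a) → {S2,S4,S5,S9} and {S0,S3,S7}.
Refine {S2,S4,S5,S9} on symbol b: members go to different blocks, giving {S2,S5} and {S4,S9}.
On input b, block {S6,S8} splits into {S6} and {S8}.
The partition is now stable with 6 blocks: {S1} | {S2,S5} | {S6} | {S0,S3,S7} | {S4,S9} | {S8}.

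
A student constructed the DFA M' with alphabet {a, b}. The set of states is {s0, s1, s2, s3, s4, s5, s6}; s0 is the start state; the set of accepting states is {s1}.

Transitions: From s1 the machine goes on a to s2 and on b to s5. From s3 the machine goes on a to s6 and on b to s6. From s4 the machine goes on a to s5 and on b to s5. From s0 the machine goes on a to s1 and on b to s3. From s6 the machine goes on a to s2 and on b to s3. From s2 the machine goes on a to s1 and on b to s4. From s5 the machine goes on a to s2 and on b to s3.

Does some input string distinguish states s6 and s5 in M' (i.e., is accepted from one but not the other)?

No

Every state is reachable, so we keep all 7.
Start with accepting vs non-accepting: {s1} | {s0,s2,s3,s4,s5,s6}.
Split {s0,s2,s3,s4,s5,s6} by δ(·,a) → {s3,s4,s5,s6} and {s0,s2}.
On input a, block {s3,s4,s5,s6} splits into {s3,s4} and {s5,s6}.
Stable partition: {s1} | {s3,s4} | {s0,s2} | {s5,s6} — 4 equivalence classes.
s6 and s5 lie in the same block of the stable partition, so they are equivalent — no string distinguishes them.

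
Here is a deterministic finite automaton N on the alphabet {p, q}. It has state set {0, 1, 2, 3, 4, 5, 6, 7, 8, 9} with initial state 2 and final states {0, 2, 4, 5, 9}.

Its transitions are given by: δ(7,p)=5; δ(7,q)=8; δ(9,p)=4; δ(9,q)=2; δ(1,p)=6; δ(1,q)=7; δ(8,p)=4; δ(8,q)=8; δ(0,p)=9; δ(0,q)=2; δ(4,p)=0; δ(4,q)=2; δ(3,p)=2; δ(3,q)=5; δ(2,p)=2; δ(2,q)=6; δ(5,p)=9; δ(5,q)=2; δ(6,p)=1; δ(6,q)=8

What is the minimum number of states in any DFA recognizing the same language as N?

Reachable states from the start: {0,1,2,4,5,6,7,8,9}. Unreachable: {3} — drop them.
P0 = {0,2,4,5,9} | {1,6,7,8}.
On input q, block {0,2,4,5,9} splits into {0,4,5,9} and {2}.
Split {1,6,7,8} by δ(·,p) → {1,6} and {7,8}.
No further refinement is possible. Final partition (4 blocks): {0,4,5,9} | {1,6} | {2} | {7,8}.

4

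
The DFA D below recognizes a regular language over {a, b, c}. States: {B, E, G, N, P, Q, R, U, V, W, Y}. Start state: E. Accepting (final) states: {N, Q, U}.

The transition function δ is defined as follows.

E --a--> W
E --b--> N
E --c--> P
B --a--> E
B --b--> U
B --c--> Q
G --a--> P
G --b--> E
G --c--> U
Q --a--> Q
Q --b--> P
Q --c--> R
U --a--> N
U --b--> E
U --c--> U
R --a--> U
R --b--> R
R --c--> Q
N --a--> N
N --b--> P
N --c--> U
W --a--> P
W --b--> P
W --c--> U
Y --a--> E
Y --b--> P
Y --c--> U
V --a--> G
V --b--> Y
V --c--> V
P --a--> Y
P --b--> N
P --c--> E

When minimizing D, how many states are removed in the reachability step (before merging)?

5

Starting at E and following transitions, the reachable set is {E, N, P, U, W, Y}. That leaves B, G, Q, R, V unreachable — 5 in total.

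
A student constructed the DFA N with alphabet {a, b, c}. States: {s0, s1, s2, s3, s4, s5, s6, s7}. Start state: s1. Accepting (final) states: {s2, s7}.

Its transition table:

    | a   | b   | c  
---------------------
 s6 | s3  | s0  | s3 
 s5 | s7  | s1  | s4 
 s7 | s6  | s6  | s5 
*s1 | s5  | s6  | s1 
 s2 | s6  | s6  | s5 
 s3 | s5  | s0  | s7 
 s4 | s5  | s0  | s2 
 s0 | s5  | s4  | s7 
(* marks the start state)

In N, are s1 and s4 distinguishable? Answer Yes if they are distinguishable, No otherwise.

Yes

P0 = {s2,s7} | {s0,s1,s3,s4,s5,s6}.
Split {s0,s1,s3,s4,s5,s6} by δ(·,a) → {s0,s1,s3,s4,s6} and {s5}.
Split {s0,s1,s3,s4,s6} by δ(·,a) → {s0,s1,s3,s4} and {s6}.
On input b, block {s0,s1,s3,s4} splits into {s0,s3,s4} and {s1}.
Stable partition: {s2,s7} | {s0,s3,s4} | {s5} | {s6} | {s1} — 5 equivalence classes.
s1 and s4 end up in different blocks, so they are distinguishable. For instance, the string 'c' is accepted from only s4.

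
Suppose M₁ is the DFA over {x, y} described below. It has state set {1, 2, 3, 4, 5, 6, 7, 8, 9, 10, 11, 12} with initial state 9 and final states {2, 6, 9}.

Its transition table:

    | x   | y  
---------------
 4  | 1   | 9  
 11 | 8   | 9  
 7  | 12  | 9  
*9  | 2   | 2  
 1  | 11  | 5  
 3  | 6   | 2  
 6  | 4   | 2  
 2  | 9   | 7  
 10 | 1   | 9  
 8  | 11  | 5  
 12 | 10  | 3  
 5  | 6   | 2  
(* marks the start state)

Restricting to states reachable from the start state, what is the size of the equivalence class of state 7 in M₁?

Every state is reachable, so we keep all 12.
Start with accepting vs non-accepting: {2,6,9} | {1,3,4,5,7,8,10,11,12}.
Split {2,6,9} by δ(·,x) → {2,9} and {6}.
Split {2,9} by δ(·,y) → {2} and {9}.
Refine {1,3,4,5,7,8,10,11,12} on symbol x: members go to different blocks, giving {1,4,7,8,10,11,12} and {3,5}.
Split {1,4,7,8,10,11,12} by δ(·,y) → {4,7,10,11} and {1,8,12}.
Stable partition: {2} | {4,7,10,11} | {6} | {9} | {3,5} | {1,8,12} — 6 equivalence classes.
The equivalence class containing 7 is {4,7,10,11}, of size 4.

4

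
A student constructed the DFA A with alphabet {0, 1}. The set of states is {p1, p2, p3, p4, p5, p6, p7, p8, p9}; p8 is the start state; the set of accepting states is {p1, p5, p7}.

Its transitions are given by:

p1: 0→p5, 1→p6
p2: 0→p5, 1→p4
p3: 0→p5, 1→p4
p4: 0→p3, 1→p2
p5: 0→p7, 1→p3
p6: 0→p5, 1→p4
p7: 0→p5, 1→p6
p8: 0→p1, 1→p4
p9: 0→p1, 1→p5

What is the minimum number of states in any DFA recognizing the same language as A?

3

Reachable states from the start: {p1,p2,p3,p4,p5,p6,p7,p8}. Unreachable: {p9} — drop them.
Initial partition by acceptance: {p1,p5,p7} | {p2,p3,p4,p6,p8}.
On input 0, block {p2,p3,p4,p6,p8} splits into {p2,p3,p6,p8} and {p4}.
The partition is now stable with 3 blocks: {p1,p5,p7} | {p2,p3,p6,p8} | {p4}.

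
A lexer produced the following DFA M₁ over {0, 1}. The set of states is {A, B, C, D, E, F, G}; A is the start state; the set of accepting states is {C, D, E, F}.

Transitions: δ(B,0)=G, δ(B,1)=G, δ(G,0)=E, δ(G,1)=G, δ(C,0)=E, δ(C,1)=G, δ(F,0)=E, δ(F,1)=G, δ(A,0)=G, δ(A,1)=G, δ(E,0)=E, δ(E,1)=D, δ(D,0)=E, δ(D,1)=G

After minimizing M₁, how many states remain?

4

Reachable states from the start: {A,D,E,G}. Unreachable: {B,C,F} — drop them.
Start with accepting vs non-accepting: {D,E} | {A,G}.
Split {D,E} by δ(·,1) → {D} and {E}.
Refine {A,G} on symbol 0: members go to different blocks, giving {A} and {G}.
No further refinement is possible. Final partition (4 blocks): {D} | {A} | {E} | {G}.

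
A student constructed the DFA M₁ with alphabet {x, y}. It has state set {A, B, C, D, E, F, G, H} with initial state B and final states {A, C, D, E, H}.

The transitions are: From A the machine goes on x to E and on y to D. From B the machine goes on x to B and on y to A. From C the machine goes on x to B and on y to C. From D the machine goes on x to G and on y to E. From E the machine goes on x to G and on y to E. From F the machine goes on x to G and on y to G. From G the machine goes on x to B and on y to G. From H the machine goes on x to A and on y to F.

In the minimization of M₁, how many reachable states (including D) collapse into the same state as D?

2

States {C,F,H} cannot be reached from the start state, so discard them.
Initial partition by acceptance: {A,D,E} | {B,G}.
On input x, block {A,D,E} splits into {D,E} and {A}.
Refine {B,G} on symbol y: members go to different blocks, giving {B} and {G}.
The partition is now stable with 4 blocks: {D,E} | {B} | {A} | {G}.
The equivalence class containing D is {D,E}, of size 2.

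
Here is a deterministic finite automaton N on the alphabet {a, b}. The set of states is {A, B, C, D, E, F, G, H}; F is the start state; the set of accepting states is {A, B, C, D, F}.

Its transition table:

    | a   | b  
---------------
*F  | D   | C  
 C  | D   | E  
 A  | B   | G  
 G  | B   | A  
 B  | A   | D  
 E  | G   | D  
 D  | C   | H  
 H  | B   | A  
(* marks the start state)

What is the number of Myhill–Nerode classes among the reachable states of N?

Every state is reachable, so we keep all 8.
Initial partition by acceptance: {A,B,C,D,F} | {E,G,H}.
On input b, block {A,B,C,D,F} splits into {A,C,D} and {B,F}.
On input a, block {A,C,D} splits into {C,D} and {A}.
On input a, block {E,G,H} splits into {G,H} and {E}.
Split {C,D} by δ(·,b) → {C} and {D}.
Split {B,F} by δ(·,a) → {B} and {F}.
No further refinement is possible. Final partition (7 blocks): {C} | {G,H} | {B} | {A} | {E} | {D} | {F}.

7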